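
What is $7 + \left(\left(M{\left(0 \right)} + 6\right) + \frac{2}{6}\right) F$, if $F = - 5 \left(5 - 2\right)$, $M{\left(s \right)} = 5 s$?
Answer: $-88$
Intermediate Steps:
$F = -15$ ($F = \left(-5\right) 3 = -15$)
$7 + \left(\left(M{\left(0 \right)} + 6\right) + \frac{2}{6}\right) F = 7 + \left(\left(5 \cdot 0 + 6\right) + \frac{2}{6}\right) \left(-15\right) = 7 + \left(\left(0 + 6\right) + 2 \cdot \frac{1}{6}\right) \left(-15\right) = 7 + \left(6 + \frac{1}{3}\right) \left(-15\right) = 7 + \frac{19}{3} \left(-15\right) = 7 - 95 = -88$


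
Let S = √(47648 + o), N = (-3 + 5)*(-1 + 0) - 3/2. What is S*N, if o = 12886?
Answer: -21*√6726/2 ≈ -861.13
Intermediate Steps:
N = -7/2 (N = 2*(-1) + (½)*(-3) = -2 - 3/2 = -7/2 ≈ -3.5000)
S = 3*√6726 (S = √(47648 + 12886) = √60534 = 3*√6726 ≈ 246.04)
S*N = (3*√6726)*(-7/2) = -21*√6726/2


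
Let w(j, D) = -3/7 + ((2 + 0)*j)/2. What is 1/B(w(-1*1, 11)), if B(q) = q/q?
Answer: 1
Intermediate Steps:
w(j, D) = -3/7 + j (w(j, D) = -3*⅐ + (2*j)*(½) = -3/7 + j)
B(q) = 1
1/B(w(-1*1, 11)) = 1/1 = 1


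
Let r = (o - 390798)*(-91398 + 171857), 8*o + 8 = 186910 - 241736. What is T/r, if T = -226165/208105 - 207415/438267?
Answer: 113827803704/2334475645602918701517 ≈ 4.8759e-11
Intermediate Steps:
o = -27417/4 (o = -1 + (186910 - 241736)/8 = -1 + (1/8)*(-54826) = -1 - 27413/4 = -27417/4 ≈ -6854.3)
r = -127978809531/4 (r = (-27417/4 - 390798)*(-91398 + 171857) = -1590609/4*80459 = -127978809531/4 ≈ -3.1995e+10)
T = -28456950926/18241110807 (T = -226165*1/208105 - 207415*1/438267 = -45233/41621 - 207415/438267 = -28456950926/18241110807 ≈ -1.5600)
T/r = -28456950926/(18241110807*(-127978809531/4)) = -28456950926/18241110807*(-4/127978809531) = 113827803704/2334475645602918701517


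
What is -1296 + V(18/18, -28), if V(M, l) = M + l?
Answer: -1323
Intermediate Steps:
-1296 + V(18/18, -28) = -1296 + (18/18 - 28) = -1296 + (18*(1/18) - 28) = -1296 + (1 - 28) = -1296 - 27 = -1323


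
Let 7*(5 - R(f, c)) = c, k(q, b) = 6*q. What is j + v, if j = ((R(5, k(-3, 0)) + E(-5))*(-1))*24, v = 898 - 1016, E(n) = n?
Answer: -1258/7 ≈ -179.71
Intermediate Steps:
R(f, c) = 5 - c/7
v = -118
j = -432/7 (j = (((5 - 6*(-3)/7) - 5)*(-1))*24 = (((5 - ⅐*(-18)) - 5)*(-1))*24 = (((5 + 18/7) - 5)*(-1))*24 = ((53/7 - 5)*(-1))*24 = ((18/7)*(-1))*24 = -18/7*24 = -432/7 ≈ -61.714)
j + v = -432/7 - 118 = -1258/7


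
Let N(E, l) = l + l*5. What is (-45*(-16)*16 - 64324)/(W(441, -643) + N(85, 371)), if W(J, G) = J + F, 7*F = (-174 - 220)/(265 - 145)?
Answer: -22177680/1119943 ≈ -19.803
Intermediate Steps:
N(E, l) = 6*l (N(E, l) = l + 5*l = 6*l)
F = -197/420 (F = ((-174 - 220)/(265 - 145))/7 = (-394/120)/7 = (-394*1/120)/7 = (⅐)*(-197/60) = -197/420 ≈ -0.46905)
W(J, G) = -197/420 + J (W(J, G) = J - 197/420 = -197/420 + J)
(-45*(-16)*16 - 64324)/(W(441, -643) + N(85, 371)) = (-45*(-16)*16 - 64324)/((-197/420 + 441) + 6*371) = (720*16 - 64324)/(185023/420 + 2226) = (11520 - 64324)/(1119943/420) = -52804*420/1119943 = -22177680/1119943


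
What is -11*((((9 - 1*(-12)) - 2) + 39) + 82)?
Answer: -1540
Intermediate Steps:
-11*((((9 - 1*(-12)) - 2) + 39) + 82) = -11*((((9 + 12) - 2) + 39) + 82) = -11*(((21 - 2) + 39) + 82) = -11*((19 + 39) + 82) = -11*(58 + 82) = -11*140 = -1540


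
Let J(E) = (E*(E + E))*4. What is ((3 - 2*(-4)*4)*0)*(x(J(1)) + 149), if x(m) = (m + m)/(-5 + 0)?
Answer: 0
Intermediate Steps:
J(E) = 8*E² (J(E) = (E*(2*E))*4 = (2*E²)*4 = 8*E²)
x(m) = -2*m/5 (x(m) = (2*m)/(-5) = (2*m)*(-⅕) = -2*m/5)
((3 - 2*(-4)*4)*0)*(x(J(1)) + 149) = ((3 - 2*(-4)*4)*0)*(-16*1²/5 + 149) = ((3 + 8*4)*0)*(-16/5 + 149) = ((3 + 32)*0)*(-⅖*8 + 149) = (35*0)*(-16/5 + 149) = 0*(729/5) = 0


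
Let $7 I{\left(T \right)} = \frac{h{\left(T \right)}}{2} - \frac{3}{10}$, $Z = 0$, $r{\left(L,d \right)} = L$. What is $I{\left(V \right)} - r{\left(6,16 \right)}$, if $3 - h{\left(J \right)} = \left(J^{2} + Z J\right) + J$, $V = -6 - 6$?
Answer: $- \frac{534}{35} \approx -15.257$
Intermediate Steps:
$V = -12$ ($V = -6 - 6 = -12$)
$h{\left(J \right)} = 3 - J - J^{2}$ ($h{\left(J \right)} = 3 - \left(\left(J^{2} + 0 J\right) + J\right) = 3 - \left(\left(J^{2} + 0\right) + J\right) = 3 - \left(J^{2} + J\right) = 3 - \left(J + J^{2}\right) = 3 - J - J^{2}$)
$I{\left(T \right)} = \frac{6}{35} - \frac{T}{14} - \frac{T^{2}}{14}$ ($I{\left(T \right)} = \frac{\frac{3 - T - T^{2}}{2} - \frac{3}{10}}{7} = \frac{\left(3 - T - T^{2}\right) \frac{1}{2} - \frac{3}{10}}{7} = \frac{\left(\frac{3}{2} - \frac{T}{2} - \frac{T^{2}}{2}\right) - \frac{3}{10}}{7} = \frac{\frac{6}{5} - \frac{T}{2} - \frac{T^{2}}{2}}{7} = \frac{6}{35} - \frac{T}{14} - \frac{T^{2}}{14}$)
$I{\left(V \right)} - r{\left(6,16 \right)} = \left(\frac{6}{35} - - \frac{6}{7} - \frac{\left(-12\right)^{2}}{14}\right) - 6 = \left(\frac{6}{35} + \frac{6}{7} - \frac{72}{7}\right) - 6 = - \frac{324}{35} - 6 = - \frac{534}{35}$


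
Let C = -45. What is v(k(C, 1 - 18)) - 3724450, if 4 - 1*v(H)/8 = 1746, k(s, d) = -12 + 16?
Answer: -3738386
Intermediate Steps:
k(s, d) = 4
v(H) = -13936 (v(H) = 32 - 8*1746 = 32 - 13968 = -13936)
v(k(C, 1 - 18)) - 3724450 = -13936 - 3724450 = -3738386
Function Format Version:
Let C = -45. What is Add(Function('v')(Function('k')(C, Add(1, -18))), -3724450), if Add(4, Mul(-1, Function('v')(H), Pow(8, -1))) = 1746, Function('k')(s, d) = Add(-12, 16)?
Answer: -3738386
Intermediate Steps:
Function('k')(s, d) = 4
Function('v')(H) = -13936 (Function('v')(H) = Add(32, Mul(-8, 1746)) = Add(32, -13968) = -13936)
Add(Function('v')(Function('k')(C, Add(1, -18))), -3724450) = Add(-13936, -3724450) = -3738386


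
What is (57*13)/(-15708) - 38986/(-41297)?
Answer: 193930337/216231092 ≈ 0.89687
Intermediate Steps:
(57*13)/(-15708) - 38986/(-41297) = 741*(-1/15708) - 38986*(-1/41297) = -247/5236 + 38986/41297 = 193930337/216231092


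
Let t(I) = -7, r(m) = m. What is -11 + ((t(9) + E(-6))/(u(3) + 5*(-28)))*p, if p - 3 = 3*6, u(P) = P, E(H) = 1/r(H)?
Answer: -2713/274 ≈ -9.9015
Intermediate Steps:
E(H) = 1/H
p = 21 (p = 3 + 3*6 = 3 + 18 = 21)
-11 + ((t(9) + E(-6))/(u(3) + 5*(-28)))*p = -11 + ((-7 + 1/(-6))/(3 + 5*(-28)))*21 = -11 + ((-7 - 1/6)/(3 - 140))*21 = -11 - 43/6/(-137)*21 = -11 - 43/6*(-1/137)*21 = -11 + (43/822)*21 = -11 + 301/274 = -2713/274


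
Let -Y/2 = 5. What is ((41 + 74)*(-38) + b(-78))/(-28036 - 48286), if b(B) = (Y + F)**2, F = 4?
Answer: 2167/38161 ≈ 0.056786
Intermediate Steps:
Y = -10 (Y = -2*5 = -10)
b(B) = 36 (b(B) = (-10 + 4)**2 = (-6)**2 = 36)
((41 + 74)*(-38) + b(-78))/(-28036 - 48286) = ((41 + 74)*(-38) + 36)/(-28036 - 48286) = (115*(-38) + 36)/(-76322) = (-4370 + 36)*(-1/76322) = -4334*(-1/76322) = 2167/38161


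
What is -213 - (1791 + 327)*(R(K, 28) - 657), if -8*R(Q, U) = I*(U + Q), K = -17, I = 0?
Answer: 1391313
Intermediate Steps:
R(Q, U) = 0 (R(Q, U) = -0*(U + Q) = -0*(Q + U) = -1/8*0 = 0)
-213 - (1791 + 327)*(R(K, 28) - 657) = -213 - (1791 + 327)*(0 - 657) = -213 - 2118*(-657) = -213 - 1*(-1391526) = -213 + 1391526 = 1391313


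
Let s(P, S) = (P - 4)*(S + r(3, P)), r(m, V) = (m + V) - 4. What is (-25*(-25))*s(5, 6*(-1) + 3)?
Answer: 625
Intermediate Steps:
r(m, V) = -4 + V + m (r(m, V) = (V + m) - 4 = -4 + V + m)
s(P, S) = (-4 + P)*(-1 + P + S) (s(P, S) = (P - 4)*(S + (-4 + P + 3)) = (-4 + P)*(S + (-1 + P)) = (-4 + P)*(-1 + P + S))
(-25*(-25))*s(5, 6*(-1) + 3) = (-25*(-25))*(4 + 5**2 - 5*5 - 4*(6*(-1) + 3) + 5*(6*(-1) + 3)) = 625*(4 + 25 - 25 - 4*(-6 + 3) + 5*(-6 + 3)) = 625*(4 + 25 - 25 - 4*(-3) + 5*(-3)) = 625*(4 + 25 - 25 + 12 - 15) = 625*1 = 625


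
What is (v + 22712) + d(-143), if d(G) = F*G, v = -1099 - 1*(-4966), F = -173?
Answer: 51318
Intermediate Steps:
v = 3867 (v = -1099 + 4966 = 3867)
d(G) = -173*G
(v + 22712) + d(-143) = (3867 + 22712) - 173*(-143) = 26579 + 24739 = 51318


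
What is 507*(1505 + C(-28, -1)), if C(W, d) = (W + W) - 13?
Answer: 728052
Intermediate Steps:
C(W, d) = -13 + 2*W (C(W, d) = 2*W - 13 = -13 + 2*W)
507*(1505 + C(-28, -1)) = 507*(1505 + (-13 + 2*(-28))) = 507*(1505 + (-13 - 56)) = 507*(1505 - 69) = 507*1436 = 728052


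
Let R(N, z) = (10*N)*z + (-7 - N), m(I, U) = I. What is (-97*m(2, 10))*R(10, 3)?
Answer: -54902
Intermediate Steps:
R(N, z) = -7 - N + 10*N*z (R(N, z) = 10*N*z + (-7 - N) = -7 - N + 10*N*z)
(-97*m(2, 10))*R(10, 3) = (-97*2)*(-7 - 1*10 + 10*10*3) = -194*(-7 - 10 + 300) = -194*283 = -54902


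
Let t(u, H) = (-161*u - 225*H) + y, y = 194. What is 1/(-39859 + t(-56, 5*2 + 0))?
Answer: -1/32899 ≈ -3.0396e-5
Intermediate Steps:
t(u, H) = 194 - 225*H - 161*u (t(u, H) = (-161*u - 225*H) + 194 = (-225*H - 161*u) + 194 = 194 - 225*H - 161*u)
1/(-39859 + t(-56, 5*2 + 0)) = 1/(-39859 + (194 - 225*(5*2 + 0) - 161*(-56))) = 1/(-39859 + (194 - 225*(10 + 0) + 9016)) = 1/(-39859 + (194 - 225*10 + 9016)) = 1/(-39859 + (194 - 2250 + 9016)) = 1/(-39859 + 6960) = 1/(-32899) = -1/32899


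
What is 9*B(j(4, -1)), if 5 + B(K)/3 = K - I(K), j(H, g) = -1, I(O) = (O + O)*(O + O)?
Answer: -270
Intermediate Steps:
I(O) = 4*O² (I(O) = (2*O)*(2*O) = 4*O²)
B(K) = -15 - 12*K² + 3*K (B(K) = -15 + 3*(K - 4*K²) = -15 + (-12*K² + 3*K) = -15 - 12*K² + 3*K)
9*B(j(4, -1)) = 9*(-15 - 12*(-1)² + 3*(-1)) = 9*(-15 - 12*1 - 3) = 9*(-15 - 12 - 3) = 9*(-30) = -270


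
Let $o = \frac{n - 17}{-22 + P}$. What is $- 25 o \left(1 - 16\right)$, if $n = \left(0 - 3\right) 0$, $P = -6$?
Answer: $\frac{6375}{28} \approx 227.68$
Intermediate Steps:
$n = 0$ ($n = \left(-3\right) 0 = 0$)
$o = \frac{17}{28}$ ($o = \frac{0 - 17}{-22 - 6} = - \frac{17}{-28} = \left(-17\right) \left(- \frac{1}{28}\right) = \frac{17}{28} \approx 0.60714$)
$- 25 o \left(1 - 16\right) = \left(-25\right) \frac{17}{28} \left(1 - 16\right) = - \frac{425 \left(1 - 16\right)}{28} = \left(- \frac{425}{28}\right) \left(-15\right) = \frac{6375}{28}$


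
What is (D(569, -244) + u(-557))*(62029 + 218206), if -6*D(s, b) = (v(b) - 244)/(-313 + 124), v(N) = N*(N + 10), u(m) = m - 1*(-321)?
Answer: -29532845710/567 ≈ -5.2086e+7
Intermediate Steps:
u(m) = 321 + m (u(m) = m + 321 = 321 + m)
v(N) = N*(10 + N)
D(s, b) = -122/567 + b*(10 + b)/1134 (D(s, b) = -(b*(10 + b) - 244)/(6*(-313 + 124)) = -(-244 + b*(10 + b))/(6*(-189)) = -(-244 + b*(10 + b))*(-1)/(6*189) = -(244/189 - b*(10 + b)/189)/6 = -122/567 + b*(10 + b)/1134)
(D(569, -244) + u(-557))*(62029 + 218206) = ((-122/567 + (1/1134)*(-244)*(10 - 244)) + (321 - 557))*(62029 + 218206) = ((-122/567 + (1/1134)*(-244)*(-234)) - 236)*280235 = ((-122/567 + 3172/63) - 236)*280235 = (28426/567 - 236)*280235 = -105386/567*280235 = -29532845710/567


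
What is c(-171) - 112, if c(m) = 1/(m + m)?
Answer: -38305/342 ≈ -112.00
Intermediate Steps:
c(m) = 1/(2*m)
c(-171) - 112 = (½)/(-171) - 112 = (½)*(-1/171) - 112 = -1/342 - 112 = -38305/342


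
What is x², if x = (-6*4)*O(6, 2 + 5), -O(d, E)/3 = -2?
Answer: 20736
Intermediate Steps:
O(d, E) = 6 (O(d, E) = -3*(-2) = 6)
x = -144 (x = -6*4*6 = -24*6 = -144)
x² = (-144)² = 20736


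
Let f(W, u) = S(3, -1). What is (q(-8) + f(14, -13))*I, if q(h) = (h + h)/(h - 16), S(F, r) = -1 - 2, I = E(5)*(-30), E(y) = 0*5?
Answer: 0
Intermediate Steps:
E(y) = 0
I = 0 (I = 0*(-30) = 0)
S(F, r) = -3
q(h) = 2*h/(-16 + h) (q(h) = (2*h)/(-16 + h) = 2*h/(-16 + h))
f(W, u) = -3
(q(-8) + f(14, -13))*I = (2*(-8)/(-16 - 8) - 3)*0 = (2*(-8)/(-24) - 3)*0 = (2*(-8)*(-1/24) - 3)*0 = (⅔ - 3)*0 = -7/3*0 = 0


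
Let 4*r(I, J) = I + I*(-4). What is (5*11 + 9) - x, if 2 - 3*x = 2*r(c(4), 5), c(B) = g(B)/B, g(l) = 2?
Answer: 757/12 ≈ 63.083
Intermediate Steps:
c(B) = 2/B
r(I, J) = -3*I/4 (r(I, J) = (I + I*(-4))/4 = (I - 4*I)/4 = (-3*I)/4 = -3*I/4)
x = 11/12 (x = ⅔ - 2*(-3/(2*4))/3 = ⅔ - 2*(-¾*½)/3 = ⅔ - 2*(-3)/(3*8) = ⅔ - ⅓*(-¾) = ⅔ + ¼ = 11/12 ≈ 0.91667)
(5*11 + 9) - x = (5*11 + 9) - 1*11/12 = (55 + 9) - 11/12 = 64 - 11/12 = 757/12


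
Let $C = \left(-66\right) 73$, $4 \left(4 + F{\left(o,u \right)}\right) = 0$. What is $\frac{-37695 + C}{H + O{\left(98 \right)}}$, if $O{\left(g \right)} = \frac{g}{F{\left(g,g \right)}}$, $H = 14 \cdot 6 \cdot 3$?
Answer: $- \frac{85026}{455} \approx -186.87$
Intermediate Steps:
$F{\left(o,u \right)} = -4$ ($F{\left(o,u \right)} = -4 + \frac{1}{4} \cdot 0 = -4 + 0 = -4$)
$H = 252$ ($H = 84 \cdot 3 = 252$)
$C = -4818$
$O{\left(g \right)} = - \frac{g}{4}$ ($O{\left(g \right)} = \frac{g}{-4} = g \left(- \frac{1}{4}\right) = - \frac{g}{4}$)
$\frac{-37695 + C}{H + O{\left(98 \right)}} = \frac{-37695 - 4818}{252 - \frac{49}{2}} = - \frac{42513}{252 - \frac{49}{2}} = - \frac{42513}{\frac{455}{2}} = \left(-42513\right) \frac{2}{455} = - \frac{85026}{455}$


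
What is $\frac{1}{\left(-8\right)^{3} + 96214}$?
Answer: $\frac{1}{95702} \approx 1.0449 \cdot 10^{-5}$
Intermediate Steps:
$\frac{1}{\left(-8\right)^{3} + 96214} = \frac{1}{-512 + 96214} = \frac{1}{95702}$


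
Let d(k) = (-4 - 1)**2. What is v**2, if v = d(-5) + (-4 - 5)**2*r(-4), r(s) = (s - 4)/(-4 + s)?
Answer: 11236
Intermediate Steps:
d(k) = 25 (d(k) = (-5)**2 = 25)
r(s) = 1 (r(s) = (-4 + s)/(-4 + s) = 1)
v = 106 (v = 25 + (-4 - 5)**2*1 = 25 + (-9)**2*1 = 25 + 81*1 = 25 + 81 = 106)
v**2 = 106**2 = 11236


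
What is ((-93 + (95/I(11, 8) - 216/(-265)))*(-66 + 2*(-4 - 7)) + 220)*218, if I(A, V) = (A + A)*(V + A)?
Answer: 480199936/265 ≈ 1.8121e+6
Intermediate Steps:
I(A, V) = 2*A*(A + V) (I(A, V) = (2*A)*(A + V) = 2*A*(A + V))
((-93 + (95/I(11, 8) - 216/(-265)))*(-66 + 2*(-4 - 7)) + 220)*218 = ((-93 + (95/((2*11*(11 + 8))) - 216/(-265)))*(-66 + 2*(-4 - 7)) + 220)*218 = ((-93 + (95/((2*11*19)) - 216*(-1/265)))*(-66 + 2*(-11)) + 220)*218 = ((-93 + (95/418 + 216/265))*(-66 - 22) + 220)*218 = ((-93 + (95*(1/418) + 216/265))*(-88) + 220)*218 = ((-93 + (5/22 + 216/265))*(-88) + 220)*218 = ((-93 + 6077/5830)*(-88) + 220)*218 = (-536113/5830*(-88) + 220)*218 = (2144452/265 + 220)*218 = (2202752/265)*218 = 480199936/265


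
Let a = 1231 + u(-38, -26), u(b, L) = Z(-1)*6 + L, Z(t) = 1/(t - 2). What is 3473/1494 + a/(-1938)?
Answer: 411116/241281 ≈ 1.7039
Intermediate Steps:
Z(t) = 1/(-2 + t)
u(b, L) = -2 + L (u(b, L) = 6/(-2 - 1) + L = 6/(-3) + L = -⅓*6 + L = -2 + L)
a = 1203 (a = 1231 + (-2 - 26) = 1231 - 28 = 1203)
3473/1494 + a/(-1938) = 3473/1494 + 1203/(-1938) = 3473*(1/1494) + 1203*(-1/1938) = 3473/1494 - 401/646 = 411116/241281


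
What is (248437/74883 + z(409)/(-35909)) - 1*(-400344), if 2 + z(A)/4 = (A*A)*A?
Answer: 1056030028348637/2688973647 ≈ 3.9273e+5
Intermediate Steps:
z(A) = -8 + 4*A³ (z(A) = -8 + 4*((A*A)*A) = -8 + 4*(A²*A) = -8 + 4*A³)
(248437/74883 + z(409)/(-35909)) - 1*(-400344) = (248437/74883 + (-8 + 4*409³)/(-35909)) - 1*(-400344) = (248437*(1/74883) + (-8 + 4*68417929)*(-1/35909)) + 400344 = (248437/74883 + (-8 + 273671716)*(-1/35909)) + 400344 = (248437/74883 + 273671708*(-1/35909)) + 400344 = (248437/74883 - 273671708/35909) + 400344 = -20484437385931/2688973647 + 400344 = 1056030028348637/2688973647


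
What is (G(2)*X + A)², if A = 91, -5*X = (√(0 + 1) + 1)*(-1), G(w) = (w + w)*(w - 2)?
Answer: 8281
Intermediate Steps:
G(w) = 2*w*(-2 + w) (G(w) = (2*w)*(-2 + w) = 2*w*(-2 + w))
X = ⅖ (X = -(√(0 + 1) + 1)*(-1)/5 = -(√1 + 1)*(-1)/5 = -(1 + 1)*(-1)/5 = -2*(-1)/5 = -⅕*(-2) = ⅖ ≈ 0.40000)
(G(2)*X + A)² = ((2*2*(-2 + 2))*(⅖) + 91)² = ((2*2*0)*(⅖) + 91)² = (0*(⅖) + 91)² = (0 + 91)² = 91² = 8281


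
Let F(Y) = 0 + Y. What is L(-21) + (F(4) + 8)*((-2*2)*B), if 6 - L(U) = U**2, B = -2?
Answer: -339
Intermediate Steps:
L(U) = 6 - U**2
F(Y) = Y
L(-21) + (F(4) + 8)*((-2*2)*B) = (6 - 1*(-21)**2) + (4 + 8)*(-2*2*(-2)) = (6 - 1*441) + 12*(-4*(-2)) = (6 - 441) + 12*8 = -435 + 96 = -339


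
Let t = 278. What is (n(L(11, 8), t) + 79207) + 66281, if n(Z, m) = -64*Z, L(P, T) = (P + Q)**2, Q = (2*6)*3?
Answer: 4112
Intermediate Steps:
Q = 36 (Q = 12*3 = 36)
L(P, T) = (36 + P)**2 (L(P, T) = (P + 36)**2 = (36 + P)**2)
(n(L(11, 8), t) + 79207) + 66281 = (-64*(36 + 11)**2 + 79207) + 66281 = (-64*47**2 + 79207) + 66281 = (-64*2209 + 79207) + 66281 = (-141376 + 79207) + 66281 = -62169 + 66281 = 4112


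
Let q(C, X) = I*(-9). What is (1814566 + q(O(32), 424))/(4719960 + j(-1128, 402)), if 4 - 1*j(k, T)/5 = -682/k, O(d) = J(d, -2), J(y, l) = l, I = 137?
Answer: 1022719812/2662067015 ≈ 0.38418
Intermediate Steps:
O(d) = -2
q(C, X) = -1233 (q(C, X) = 137*(-9) = -1233)
j(k, T) = 20 + 3410/k (j(k, T) = 20 - (-3410)/k = 20 + 3410/k)
(1814566 + q(O(32), 424))/(4719960 + j(-1128, 402)) = (1814566 - 1233)/(4719960 + (20 + 3410/(-1128))) = 1813333/(4719960 + (20 + 3410*(-1/1128))) = 1813333/(4719960 + (20 - 1705/564)) = 1813333/(4719960 + 9575/564) = 1813333/(2662067015/564) = 1813333*(564/2662067015) = 1022719812/2662067015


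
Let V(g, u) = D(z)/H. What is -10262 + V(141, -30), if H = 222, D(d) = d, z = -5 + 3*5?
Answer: -1139077/111 ≈ -10262.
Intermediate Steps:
z = 10 (z = -5 + 15 = 10)
V(g, u) = 5/111 (V(g, u) = 10/222 = 10*(1/222) = 5/111)
-10262 + V(141, -30) = -10262 + 5/111 = -1139077/111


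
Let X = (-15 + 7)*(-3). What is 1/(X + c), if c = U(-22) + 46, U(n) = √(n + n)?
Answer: 35/2472 - I*√11/2472 ≈ 0.014159 - 0.0013417*I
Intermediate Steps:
X = 24 (X = -8*(-3) = 24)
U(n) = √2*√n (U(n) = √(2*n) = √2*√n)
c = 46 + 2*I*√11 (c = √2*√(-22) + 46 = √2*(I*√22) + 46 = 2*I*√11 + 46 = 46 + 2*I*√11 ≈ 46.0 + 6.6332*I)
1/(X + c) = 1/(24 + (46 + 2*I*√11)) = 1/(70 + 2*I*√11)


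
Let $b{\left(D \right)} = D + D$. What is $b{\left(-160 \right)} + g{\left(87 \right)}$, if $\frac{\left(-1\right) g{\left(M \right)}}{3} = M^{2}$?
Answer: $-23027$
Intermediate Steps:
$b{\left(D \right)} = 2 D$
$g{\left(M \right)} = - 3 M^{2}$
$b{\left(-160 \right)} + g{\left(87 \right)} = 2 \left(-160\right) - 3 \cdot 87^{2} = -320 - 22707 = -23027$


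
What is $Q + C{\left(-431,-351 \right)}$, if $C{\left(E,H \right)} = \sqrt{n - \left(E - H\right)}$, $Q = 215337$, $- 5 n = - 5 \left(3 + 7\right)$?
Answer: $215337 + 3 \sqrt{10} \approx 2.1535 \cdot 10^{5}$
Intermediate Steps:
$n = 10$ ($n = - \frac{\left(-5\right) \left(3 + 7\right)}{5} = - \frac{\left(-5\right) 10}{5} = \left(- \frac{1}{5}\right) \left(-50\right) = 10$)
$C{\left(E,H \right)} = \sqrt{10 + H - E}$ ($C{\left(E,H \right)} = \sqrt{10 - \left(E - H\right)} = \sqrt{10 + H - E}$)
$Q + C{\left(-431,-351 \right)} = 215337 + \sqrt{10 - 351 - -431} = 215337 + \sqrt{10 - 351 + 431} = 215337 + \sqrt{90} = 215337 + 3 \sqrt{10}$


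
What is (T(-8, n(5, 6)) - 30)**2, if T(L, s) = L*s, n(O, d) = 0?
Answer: 900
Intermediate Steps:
(T(-8, n(5, 6)) - 30)**2 = (-8*0 - 30)**2 = (0 - 30)**2 = (-30)**2 = 900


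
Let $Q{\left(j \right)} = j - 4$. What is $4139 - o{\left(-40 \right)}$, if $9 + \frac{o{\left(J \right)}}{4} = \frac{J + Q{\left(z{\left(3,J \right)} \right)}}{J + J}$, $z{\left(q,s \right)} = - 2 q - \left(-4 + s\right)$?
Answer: $\frac{41747}{10} \approx 4174.7$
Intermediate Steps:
$z{\left(q,s \right)} = 4 - s - 2 q$
$Q{\left(j \right)} = -4 + j$ ($Q{\left(j \right)} = j - 4 = -4 + j$)
$o{\left(J \right)} = -36 - \frac{12}{J}$ ($o{\left(J \right)} = -36 + 4 \frac{J - \left(6 + J\right)}{J + J} = -36 + 4 \frac{J - \left(6 + J\right)}{2 J} = -36 + 4 \left(J - \left(6 + J\right)\right) \frac{1}{2 J} = -36 + 4 \left(- 6 \frac{1}{2 J}\right) = -36 + 4 \left(- \frac{3}{J}\right) = -36 - \frac{12}{J}$)
$4139 - o{\left(-40 \right)} = 4139 - \left(-36 - \frac{12}{-40}\right) = 4139 - \left(-36 - - \frac{3}{10}\right) = 4139 - \left(-36 + \frac{3}{10}\right) = 4139 - - \frac{357}{10} = 4139 + \frac{357}{10} = \frac{41747}{10}$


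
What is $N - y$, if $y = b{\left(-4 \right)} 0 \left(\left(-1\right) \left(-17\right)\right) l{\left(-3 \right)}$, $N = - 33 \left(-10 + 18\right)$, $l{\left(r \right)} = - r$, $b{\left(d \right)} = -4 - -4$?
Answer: $-264$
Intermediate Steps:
$b{\left(d \right)} = 0$ ($b{\left(d \right)} = -4 + 4 = 0$)
$N = -264$ ($N = \left(-33\right) 8 = -264$)
$y = 0$ ($y = 0 \cdot 0 \left(\left(-1\right) \left(-17\right)\right) \left(\left(-1\right) \left(-3\right)\right) = 0 \cdot 17 \cdot 3 = 0 \cdot 3 = 0$)
$N - y = -264 - 0 = -264 + 0 = -264$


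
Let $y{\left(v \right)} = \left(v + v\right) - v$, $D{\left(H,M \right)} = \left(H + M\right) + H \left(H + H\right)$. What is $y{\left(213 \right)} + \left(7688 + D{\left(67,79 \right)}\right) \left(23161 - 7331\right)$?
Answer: $266134173$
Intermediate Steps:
$D{\left(H,M \right)} = H + M + 2 H^{2}$ ($D{\left(H,M \right)} = \left(H + M\right) + H 2 H = \left(H + M\right) + 2 H^{2} = H + M + 2 H^{2}$)
$y{\left(v \right)} = v$ ($y{\left(v \right)} = 2 v - v = v$)
$y{\left(213 \right)} + \left(7688 + D{\left(67,79 \right)}\right) \left(23161 - 7331\right) = 213 + \left(7688 + \left(67 + 79 + 2 \cdot 67^{2}\right)\right) \left(23161 - 7331\right) = 213 + \left(7688 + \left(67 + 79 + 2 \cdot 4489\right)\right) 15830 = 213 + \left(7688 + \left(67 + 79 + 8978\right)\right) 15830 = 213 + \left(7688 + 9124\right) 15830 = 213 + 16812 \cdot 15830 = 213 + 266133960 = 266134173$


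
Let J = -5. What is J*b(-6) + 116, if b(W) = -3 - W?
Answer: 101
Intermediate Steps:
J*b(-6) + 116 = -5*(-3 - 1*(-6)) + 116 = -5*(-3 + 6) + 116 = -5*3 + 116 = -15 + 116 = 101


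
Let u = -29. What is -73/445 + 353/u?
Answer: -159202/12905 ≈ -12.336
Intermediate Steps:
-73/445 + 353/u = -73/445 + 353/(-29) = -73*1/445 + 353*(-1/29) = -73/445 - 353/29 = -159202/12905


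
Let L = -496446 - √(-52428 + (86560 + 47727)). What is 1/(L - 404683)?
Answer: -901129/812033392782 + √81859/812033392782 ≈ -1.1094e-6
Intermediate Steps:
L = -496446 - √81859 (L = -496446 - √(-52428 + 134287) = -496446 - √81859 ≈ -4.9673e+5)
1/(L - 404683) = 1/((-496446 - √81859) - 404683) = 1/(-901129 - √81859)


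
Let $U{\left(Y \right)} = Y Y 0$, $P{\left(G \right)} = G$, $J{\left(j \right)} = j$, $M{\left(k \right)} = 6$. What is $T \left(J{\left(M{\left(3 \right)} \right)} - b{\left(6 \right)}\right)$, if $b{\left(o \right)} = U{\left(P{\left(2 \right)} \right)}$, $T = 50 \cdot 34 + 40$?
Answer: $10440$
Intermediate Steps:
$T = 1740$ ($T = 1700 + 40 = 1740$)
$U{\left(Y \right)} = 0$ ($U{\left(Y \right)} = Y^{2} \cdot 0 = 0$)
$b{\left(o \right)} = 0$
$T \left(J{\left(M{\left(3 \right)} \right)} - b{\left(6 \right)}\right) = 1740 \left(6 - 0\right) = 1740 \left(6 + 0\right) = 1740 \cdot 6 = 10440$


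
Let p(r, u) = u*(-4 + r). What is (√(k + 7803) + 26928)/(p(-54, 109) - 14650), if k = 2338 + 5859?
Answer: -6732/5243 - 10*√10/5243 ≈ -1.2900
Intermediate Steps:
k = 8197
(√(k + 7803) + 26928)/(p(-54, 109) - 14650) = (√(8197 + 7803) + 26928)/(109*(-4 - 54) - 14650) = (√16000 + 26928)/(109*(-58) - 14650) = (40*√10 + 26928)/(-6322 - 14650) = (26928 + 40*√10)/(-20972) = (26928 + 40*√10)*(-1/20972) = -6732/5243 - 10*√10/5243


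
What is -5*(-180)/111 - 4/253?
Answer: 75752/9361 ≈ 8.0923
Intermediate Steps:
-5*(-180)/111 - 4/253 = 900*(1/111) - 4*1/253 = 300/37 - 4/253 = 75752/9361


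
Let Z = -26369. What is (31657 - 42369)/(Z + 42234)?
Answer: -10712/15865 ≈ -0.67520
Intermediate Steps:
(31657 - 42369)/(Z + 42234) = (31657 - 42369)/(-26369 + 42234) = -10712/15865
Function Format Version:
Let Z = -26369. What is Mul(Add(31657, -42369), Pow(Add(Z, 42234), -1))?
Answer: Rational(-10712, 15865) ≈ -0.67520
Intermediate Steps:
Mul(Add(31657, -42369), Pow(Add(Z, 42234), -1)) = Mul(Add(31657, -42369), Pow(Add(-26369, 42234), -1)) = Mul(-10712, Pow(15865, -1)) = Mul(-10712, Rational(1, 15865)) = Rational(-10712, 15865)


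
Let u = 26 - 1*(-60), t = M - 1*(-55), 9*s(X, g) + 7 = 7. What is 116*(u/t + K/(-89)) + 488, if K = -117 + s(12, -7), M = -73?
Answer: 69104/801 ≈ 86.272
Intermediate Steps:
s(X, g) = 0 (s(X, g) = -7/9 + (1/9)*7 = -7/9 + 7/9 = 0)
K = -117 (K = -117 + 0 = -117)
t = -18 (t = -73 - 1*(-55) = -73 + 55 = -18)
u = 86 (u = 26 + 60 = 86)
116*(u/t + K/(-89)) + 488 = 116*(86/(-18) - 117/(-89)) + 488 = 116*(86*(-1/18) - 117*(-1/89)) + 488 = 116*(-43/9 + 117/89) + 488 = 116*(-2774/801) + 488 = -321784/801 + 488 = 69104/801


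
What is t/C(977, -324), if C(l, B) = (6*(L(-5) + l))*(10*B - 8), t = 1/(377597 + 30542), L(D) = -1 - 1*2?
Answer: -1/7747013698368 ≈ -1.2908e-13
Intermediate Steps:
L(D) = -3 (L(D) = -1 - 2 = -3)
t = 1/408139 ≈ 2.4501e-6
C(l, B) = (-18 + 6*l)*(-8 + 10*B) (C(l, B) = (6*(-3 + l))*(10*B - 8) = (-18 + 6*l)*(-8 + 10*B))
t/C(977, -324) = 1/(408139*(144 - 180*(-324) - 48*977 + 60*(-324)*977)) = 1/(408139*(144 + 58320 - 46896 - 18992880)) = (1/408139)/(-18981312) = (1/408139)*(-1/18981312) = -1/7747013698368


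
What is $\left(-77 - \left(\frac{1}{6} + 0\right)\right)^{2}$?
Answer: $\frac{214369}{36} \approx 5954.7$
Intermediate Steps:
$\left(-77 - \left(\frac{1}{6} + 0\right)\right)^{2} = \left(-77 - \frac{1}{6}\right)^{2} = \left(- \frac{463}{6}\right)^{2} = \frac{214369}{36}$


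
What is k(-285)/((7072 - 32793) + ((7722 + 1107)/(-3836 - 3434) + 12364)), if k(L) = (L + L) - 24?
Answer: 4318380/97114219 ≈ 0.044467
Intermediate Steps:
k(L) = -24 + 2*L (k(L) = 2*L - 24 = -24 + 2*L)
k(-285)/((7072 - 32793) + ((7722 + 1107)/(-3836 - 3434) + 12364)) = (-24 + 2*(-285))/((7072 - 32793) + ((7722 + 1107)/(-3836 - 3434) + 12364)) = (-24 - 570)/(-25721 + (8829/(-7270) + 12364)) = -594/(-25721 + (8829*(-1/7270) + 12364)) = -594/(-25721 + (-8829/7270 + 12364)) = -594/(-25721 + 89877451/7270) = -594/(-97114219/7270) = -594*(-7270/97114219) = 4318380/97114219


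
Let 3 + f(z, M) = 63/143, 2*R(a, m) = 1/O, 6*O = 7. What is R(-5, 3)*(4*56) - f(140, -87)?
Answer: 14094/143 ≈ 98.559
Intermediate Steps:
O = 7/6 (O = (1/6)*7 = 7/6 ≈ 1.1667)
R(a, m) = 3/7 (R(a, m) = 1/(2*(7/6)) = (1/2)*(6/7) = 3/7)
f(z, M) = -366/143 (f(z, M) = -3 + 63/143 = -366/143)
R(-5, 3)*(4*56) - f(140, -87) = 3*(4*56)/7 - 1*(-366/143) = (3/7)*224 + 366/143 = 96 + 366/143 = 14094/143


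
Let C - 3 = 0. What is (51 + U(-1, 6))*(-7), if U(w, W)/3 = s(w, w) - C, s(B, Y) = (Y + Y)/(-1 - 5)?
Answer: -301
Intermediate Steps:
C = 3 (C = 3 + 0 = 3)
s(B, Y) = -Y/3 (s(B, Y) = (2*Y)/(-6) = (2*Y)*(-⅙) = -Y/3)
U(w, W) = -9 - w (U(w, W) = 3*(-w/3 - 1*3) = 3*(-w/3 - 3) = 3*(-3 - w/3) = -9 - w)
(51 + U(-1, 6))*(-7) = (51 + (-9 - 1*(-1)))*(-7) = (51 + (-9 + 1))*(-7) = (51 - 8)*(-7) = 43*(-7) = -301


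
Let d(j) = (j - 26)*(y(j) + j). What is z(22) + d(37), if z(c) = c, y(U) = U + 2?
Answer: 858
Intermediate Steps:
y(U) = 2 + U
d(j) = (-26 + j)*(2 + 2*j) (d(j) = (j - 26)*((2 + j) + j) = (-26 + j)*(2 + 2*j))
z(22) + d(37) = 22 + (-52 - 50*37 + 2*37**2) = 22 + (-52 - 1850 + 2*1369) = 22 + (-52 - 1850 + 2738) = 22 + 836 = 858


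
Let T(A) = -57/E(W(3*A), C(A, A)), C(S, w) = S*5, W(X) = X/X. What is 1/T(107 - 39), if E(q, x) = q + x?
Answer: -341/57 ≈ -5.9825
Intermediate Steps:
W(X) = 1
C(S, w) = 5*S
T(A) = -57/(1 + 5*A)
1/T(107 - 39) = 1/(-57/(1 + 5*(107 - 39))) = 1/(-57/(1 + 5*68)) = 1/(-57/(1 + 340)) = 1/(-57/341) = -341/57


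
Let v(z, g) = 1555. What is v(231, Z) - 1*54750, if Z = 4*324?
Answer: -53195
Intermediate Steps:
Z = 1296
v(231, Z) - 1*54750 = 1555 - 1*54750 = 1555 - 54750 = -53195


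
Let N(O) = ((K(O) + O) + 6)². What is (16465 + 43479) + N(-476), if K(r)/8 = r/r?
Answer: 273388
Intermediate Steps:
K(r) = 8 (K(r) = 8*(r/r) = 8*1 = 8)
N(O) = (14 + O)² (N(O) = ((8 + O) + 6)² = (14 + O)²)
(16465 + 43479) + N(-476) = (16465 + 43479) + (14 - 476)² = 59944 + (-462)² = 59944 + 213444 = 273388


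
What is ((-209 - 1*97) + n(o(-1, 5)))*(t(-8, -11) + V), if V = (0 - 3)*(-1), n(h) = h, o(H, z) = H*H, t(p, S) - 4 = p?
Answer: 305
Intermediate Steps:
t(p, S) = 4 + p
o(H, z) = H**2
V = 3 (V = -3*(-1) = 3)
((-209 - 1*97) + n(o(-1, 5)))*(t(-8, -11) + V) = ((-209 - 1*97) + (-1)**2)*((4 - 8) + 3) = ((-209 - 97) + 1)*(-4 + 3) = (-306 + 1)*(-1) = -305*(-1) = 305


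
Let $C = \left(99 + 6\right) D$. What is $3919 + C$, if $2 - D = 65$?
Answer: $-2696$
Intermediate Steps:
$D = -63$ ($D = 2 - 65 = -63$)
$C = -6615$ ($C = \left(99 + 6\right) \left(-63\right) = 105 \left(-63\right) = -6615$)
$3919 + C = 3919 - 6615 = -2696$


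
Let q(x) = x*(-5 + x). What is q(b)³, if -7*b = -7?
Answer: -64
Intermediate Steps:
b = 1 (b = -⅐*(-7) = 1)
q(b)³ = (1*(-5 + 1))³ = (1*(-4))³ = (-4)³ = -64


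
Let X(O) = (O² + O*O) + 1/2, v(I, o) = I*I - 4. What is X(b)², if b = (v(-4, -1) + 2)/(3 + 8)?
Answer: 819025/58564 ≈ 13.985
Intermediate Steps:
v(I, o) = -4 + I² (v(I, o) = I² - 4 = -4 + I²)
b = 14/11 (b = ((-4 + (-4)²) + 2)/(3 + 8) = ((-4 + 16) + 2)/11 = (12 + 2)*(1/11) = 14*(1/11) = 14/11 ≈ 1.2727)
X(O) = ½ + 2*O² (X(O) = (O² + O²) + ½ = 2*O² + ½ = ½ + 2*O²)
X(b)² = (½ + 2*(14/11)²)² = (½ + 2*(196/121))² = (½ + 392/121)² = (905/242)² = 819025/58564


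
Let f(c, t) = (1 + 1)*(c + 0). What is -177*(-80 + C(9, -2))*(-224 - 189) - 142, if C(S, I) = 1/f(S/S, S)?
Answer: -11623343/2 ≈ -5.8117e+6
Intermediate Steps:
f(c, t) = 2*c
C(S, I) = ½ (C(S, I) = 1/(2*(S/S)) = 1/(2*1) = 1/2 = ½)
-177*(-80 + C(9, -2))*(-224 - 189) - 142 = -177*(-80 + ½)*(-224 - 189) - 142 = -(-28143)*(-413)/2 - 142 = -177*65667/2 - 142 = -11623059/2 - 142 = -11623343/2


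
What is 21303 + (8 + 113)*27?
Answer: 24570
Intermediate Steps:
21303 + (8 + 113)*27 = 21303 + 121*27 = 21303 + 3267 = 24570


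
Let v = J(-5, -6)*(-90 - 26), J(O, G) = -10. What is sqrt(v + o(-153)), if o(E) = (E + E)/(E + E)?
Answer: 3*sqrt(129) ≈ 34.073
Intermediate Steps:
o(E) = 1 (o(E) = (2*E)/((2*E)) = (2*E)*(1/(2*E)) = 1)
v = 1160 (v = -10*(-90 - 26) = -10*(-116) = 1160)
sqrt(v + o(-153)) = sqrt(1160 + 1) = sqrt(1161) = 3*sqrt(129)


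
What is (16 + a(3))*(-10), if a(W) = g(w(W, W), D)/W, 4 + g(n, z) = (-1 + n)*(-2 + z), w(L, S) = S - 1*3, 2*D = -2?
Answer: -470/3 ≈ -156.67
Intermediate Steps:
D = -1 (D = (½)*(-2) = -1)
w(L, S) = -3 + S (w(L, S) = S - 3 = -3 + S)
g(n, z) = -4 + (-1 + n)*(-2 + z)
a(W) = (8 - 3*W)/W (a(W) = (-2 - 1*(-1) - 2*(-3 + W) + (-3 + W)*(-1))/W = (-2 + 1 + (6 - 2*W) + (3 - W))/W = (8 - 3*W)/W)
(16 + a(3))*(-10) = (16 + (-3 + 8/3))*(-10) = (16 - ⅓)*(-10) = (47/3)*(-10) = -470/3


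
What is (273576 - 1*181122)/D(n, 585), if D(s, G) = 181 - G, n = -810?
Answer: -46227/202 ≈ -228.85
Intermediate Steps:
(273576 - 1*181122)/D(n, 585) = (273576 - 1*181122)/(181 - 1*585) = (273576 - 181122)/(181 - 585) = 92454/(-404) = 92454*(-1/404) = -46227/202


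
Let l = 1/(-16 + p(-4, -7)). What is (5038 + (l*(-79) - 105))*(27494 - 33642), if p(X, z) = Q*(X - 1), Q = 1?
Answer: -637375456/21 ≈ -3.0351e+7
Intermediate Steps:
p(X, z) = -1 + X (p(X, z) = 1*(X - 1) = 1*(-1 + X) = -1 + X)
l = -1/21 (l = 1/(-16 + (-1 - 4)) = 1/(-16 - 5) = 1/(-21) = -1/21 ≈ -0.047619)
(5038 + (l*(-79) - 105))*(27494 - 33642) = (5038 + (-1/21*(-79) - 105))*(27494 - 33642) = (5038 + (79/21 - 105))*(-6148) = (5038 - 2126/21)*(-6148) = (103672/21)*(-6148) = -637375456/21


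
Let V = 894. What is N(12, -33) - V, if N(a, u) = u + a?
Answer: -915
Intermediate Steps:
N(a, u) = a + u
N(12, -33) - V = (12 - 33) - 1*894 = -21 - 894 = -915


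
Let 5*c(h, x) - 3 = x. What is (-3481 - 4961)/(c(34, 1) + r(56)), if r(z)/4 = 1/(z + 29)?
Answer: -39865/4 ≈ -9966.3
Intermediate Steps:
r(z) = 4/(29 + z) (r(z) = 4/(z + 29) = 4/(29 + z))
c(h, x) = ⅗ + x/5
(-3481 - 4961)/(c(34, 1) + r(56)) = (-3481 - 4961)/((⅗ + (⅕)*1) + 4/(29 + 56)) = -8442/((⅗ + ⅕) + 4/85) = -8442/(⅘ + 4*(1/85)) = -8442/(⅘ + 4/85) = -8442/72/85 = -8442*85/72 = -39865/4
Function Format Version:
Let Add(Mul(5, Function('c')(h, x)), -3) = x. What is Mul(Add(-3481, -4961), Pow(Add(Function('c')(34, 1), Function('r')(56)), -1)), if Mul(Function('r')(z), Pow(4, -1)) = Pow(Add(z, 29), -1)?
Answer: Rational(-39865, 4) ≈ -9966.3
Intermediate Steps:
Function('r')(z) = Mul(4, Pow(Add(29, z), -1)) (Function('r')(z) = Mul(4, Pow(Add(z, 29), -1)) = Mul(4, Pow(Add(29, z), -1)))
Function('c')(h, x) = Add(Rational(3, 5), Mul(Rational(1, 5), x))
Mul(Add(-3481, -4961), Pow(Add(Function('c')(34, 1), Function('r')(56)), -1)) = Mul(Add(-3481, -4961), Pow(Add(Add(Rational(3, 5), Mul(Rational(1, 5), 1)), Mul(4, Pow(Add(29, 56), -1))), -1)) = Mul(-8442, Pow(Add(Add(Rational(3, 5), Rational(1, 5)), Mul(4, Pow(85, -1))), -1)) = Mul(-8442, Pow(Add(Rational(4, 5), Mul(4, Rational(1, 85))), -1)) = Mul(-8442, Pow(Add(Rational(4, 5), Rational(4, 85)), -1)) = Mul(-8442, Pow(Rational(72, 85), -1)) = Mul(-8442, Rational(85, 72)) = Rational(-39865, 4)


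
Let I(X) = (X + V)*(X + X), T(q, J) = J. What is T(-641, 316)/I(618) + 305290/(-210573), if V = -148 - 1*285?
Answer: -5811755861/4012468515 ≈ -1.4484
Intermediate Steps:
V = -433 (V = -148 - 285 = -433)
I(X) = 2*X*(-433 + X) (I(X) = (X - 433)*(X + X) = (-433 + X)*(2*X) = 2*X*(-433 + X))
T(-641, 316)/I(618) + 305290/(-210573) = 316/((2*618*(-433 + 618))) + 305290/(-210573) = 316/((2*618*185)) + 305290*(-1/210573) = 316/228660 - 305290/210573 = 316*(1/228660) - 305290/210573 = 79/57165 - 305290/210573 = -5811755861/4012468515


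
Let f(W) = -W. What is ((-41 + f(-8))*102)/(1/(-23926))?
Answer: 80534916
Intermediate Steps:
((-41 + f(-8))*102)/(1/(-23926)) = ((-41 - 1*(-8))*102)/(1/(-23926)) = ((-41 + 8)*102)/(-1/23926) = -33*102*(-23926) = -3366*(-23926) = 80534916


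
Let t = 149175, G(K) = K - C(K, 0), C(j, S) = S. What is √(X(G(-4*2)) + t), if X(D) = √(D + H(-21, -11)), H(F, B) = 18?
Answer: √(149175 + √10) ≈ 386.24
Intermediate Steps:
G(K) = K (G(K) = K - 1*0 = K + 0 = K)
X(D) = √(18 + D) (X(D) = √(D + 18) = √(18 + D))
√(X(G(-4*2)) + t) = √(√(18 - 4*2) + 149175) = √(√(18 - 8) + 149175) = √(√10 + 149175) = √(149175 + √10)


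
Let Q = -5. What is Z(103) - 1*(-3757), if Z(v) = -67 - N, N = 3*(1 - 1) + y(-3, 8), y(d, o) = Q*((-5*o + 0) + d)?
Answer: 3475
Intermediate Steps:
y(d, o) = -5*d + 25*o (y(d, o) = -5*((-5*o + 0) + d) = -5*(-5*o + d) = -5*(d - 5*o) = -5*d + 25*o)
N = 215 (N = 3*(1 - 1) + (-5*(-3) + 25*8) = 3*0 + (15 + 200) = 0 + 215 = 215)
Z(v) = -282 (Z(v) = -67 - 1*215 = -67 - 215 = -282)
Z(103) - 1*(-3757) = -282 - 1*(-3757) = -282 + 3757 = 3475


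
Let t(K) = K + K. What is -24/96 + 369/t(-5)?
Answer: -743/20 ≈ -37.150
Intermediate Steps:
t(K) = 2*K
-24/96 + 369/t(-5) = -24/96 + 369/((2*(-5))) = -24*1/96 + 369/(-10) = -¼ + 369*(-⅒) = -¼ - 369/10 = -743/20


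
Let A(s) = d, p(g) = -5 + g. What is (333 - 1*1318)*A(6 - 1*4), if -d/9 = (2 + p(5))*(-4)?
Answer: -70920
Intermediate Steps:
d = 72 (d = -9*(2 + (-5 + 5))*(-4) = -9*(2 + 0)*(-4) = -18*(-4) = -9*(-8) = 72)
A(s) = 72
(333 - 1*1318)*A(6 - 1*4) = (333 - 1*1318)*72 = (333 - 1318)*72 = -985*72 = -70920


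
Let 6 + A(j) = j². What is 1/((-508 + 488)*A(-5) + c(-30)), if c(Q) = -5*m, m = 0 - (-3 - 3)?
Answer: -1/410 ≈ -0.0024390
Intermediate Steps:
m = 6 (m = 0 - (-6) = 0 - 1*(-6) = 0 + 6 = 6)
c(Q) = -30 (c(Q) = -5*6 = -30)
A(j) = -6 + j²
1/((-508 + 488)*A(-5) + c(-30)) = 1/((-508 + 488)*(-6 + (-5)²) - 30) = 1/(-20*(-6 + 25) - 30) = 1/(-20*19 - 30) = 1/(-380 - 30) = 1/(-410) = -1/410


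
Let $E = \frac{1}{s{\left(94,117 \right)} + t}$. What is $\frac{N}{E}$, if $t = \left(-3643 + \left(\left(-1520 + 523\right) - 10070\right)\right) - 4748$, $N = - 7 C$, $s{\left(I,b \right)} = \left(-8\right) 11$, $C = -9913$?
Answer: $-1356316486$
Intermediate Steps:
$s{\left(I,b \right)} = -88$
$N = 69391$ ($N = \left(-7\right) \left(-9913\right) = 69391$)
$t = -19458$ ($t = \left(-3643 - 11067\right) - 4748 = -14710 - 4748 = -19458$)
$E = - \frac{1}{19546}$ ($E = \frac{1}{-88 - 19458} = \frac{1}{-19546} = - \frac{1}{19546} \approx -5.1161 \cdot 10^{-5}$)
$\frac{N}{E} = \frac{69391}{- \frac{1}{19546}} = 69391 \left(-19546\right) = -1356316486$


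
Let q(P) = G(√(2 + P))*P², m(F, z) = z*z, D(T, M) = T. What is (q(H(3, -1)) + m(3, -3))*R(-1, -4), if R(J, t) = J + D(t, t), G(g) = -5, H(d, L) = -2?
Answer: 55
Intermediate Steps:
R(J, t) = J + t
m(F, z) = z²
q(P) = -5*P²
(q(H(3, -1)) + m(3, -3))*R(-1, -4) = (-5*(-2)² + (-3)²)*(-1 - 4) = (-5*4 + 9)*(-5) = (-20 + 9)*(-5) = -11*(-5) = 55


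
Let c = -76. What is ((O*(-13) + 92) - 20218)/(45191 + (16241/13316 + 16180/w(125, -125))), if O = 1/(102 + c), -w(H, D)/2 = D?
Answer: -6700111850/15066035213 ≈ -0.44472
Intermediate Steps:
w(H, D) = -2*D
O = 1/26 (O = 1/(102 - 76) = 1/26 ≈ 0.038462)
((O*(-13) + 92) - 20218)/(45191 + (16241/13316 + 16180/w(125, -125))) = (((1/26)*(-13) + 92) - 20218)/(45191 + (16241/13316 + 16180/((-2*(-125))))) = ((-½ + 92) - 20218)/(45191 + (16241*(1/13316) + 16180/250)) = (183/2 - 20218)/(45191 + (16241/13316 + 16180*(1/250))) = -40253/(2*(45191 + (16241/13316 + 1618/25))) = -40253/(2*(45191 + 21951313/332900)) = -40253/(2*15066035213/332900) = -40253/2*332900/15066035213 = -6700111850/15066035213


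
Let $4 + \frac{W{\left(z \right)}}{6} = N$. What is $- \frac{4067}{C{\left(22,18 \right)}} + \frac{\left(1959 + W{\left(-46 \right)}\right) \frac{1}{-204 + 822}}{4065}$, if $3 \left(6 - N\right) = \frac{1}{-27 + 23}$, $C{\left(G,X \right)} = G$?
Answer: $- \frac{10216952017}{55267740} \approx -184.86$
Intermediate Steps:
$N = \frac{73}{12}$ ($N = 6 - \frac{1}{3 \left(-27 + 23\right)} = 6 - \frac{1}{3 \left(-4\right)} = 6 - - \frac{1}{12} = 6 + \frac{1}{12} = \frac{73}{12} \approx 6.0833$)
$W{\left(z \right)} = \frac{25}{2}$ ($W{\left(z \right)} = -24 + 6 \cdot \frac{73}{12} = -24 + \frac{73}{2} = \frac{25}{2}$)
$- \frac{4067}{C{\left(22,18 \right)}} + \frac{\left(1959 + W{\left(-46 \right)}\right) \frac{1}{-204 + 822}}{4065} = - \frac{4067}{22} + \frac{\left(1959 + \frac{25}{2}\right) \frac{1}{-204 + 822}}{4065} = \left(-4067\right) \frac{1}{22} + \frac{3943}{2 \cdot 618} \cdot \frac{1}{4065} = - \frac{4067}{22} + \frac{3943}{2} \cdot \frac{1}{618} \cdot \frac{1}{4065} = - \frac{4067}{22} + \frac{3943}{1236} \cdot \frac{1}{4065} = - \frac{4067}{22} + \frac{3943}{5024340} = - \frac{10216952017}{55267740}$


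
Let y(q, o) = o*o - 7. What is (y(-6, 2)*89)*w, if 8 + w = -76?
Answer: 22428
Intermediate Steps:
w = -84 (w = -8 - 76 = -84)
y(q, o) = -7 + o² (y(q, o) = o² - 7 = -7 + o²)
(y(-6, 2)*89)*w = ((-7 + 2²)*89)*(-84) = ((-7 + 4)*89)*(-84) = -3*89*(-84) = -267*(-84) = 22428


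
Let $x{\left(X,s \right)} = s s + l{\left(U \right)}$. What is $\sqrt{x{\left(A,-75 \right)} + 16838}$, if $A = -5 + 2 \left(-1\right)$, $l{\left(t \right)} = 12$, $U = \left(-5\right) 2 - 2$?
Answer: $5 \sqrt{899} \approx 149.92$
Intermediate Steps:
$U = -12$ ($U = -10 - 2 = -12$)
$A = -7$ ($A = -5 - 2 = -7$)
$x{\left(X,s \right)} = 12 + s^{2}$ ($x{\left(X,s \right)} = s s + 12 = s^{2} + 12 = 12 + s^{2}$)
$\sqrt{x{\left(A,-75 \right)} + 16838} = \sqrt{\left(12 + \left(-75\right)^{2}\right) + 16838} = \sqrt{\left(12 + 5625\right) + 16838} = \sqrt{5637 + 16838} = \sqrt{22475} = 5 \sqrt{899}$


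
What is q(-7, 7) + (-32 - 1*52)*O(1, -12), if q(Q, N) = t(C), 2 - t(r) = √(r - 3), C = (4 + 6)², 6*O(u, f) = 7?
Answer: -96 - √97 ≈ -105.85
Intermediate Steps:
O(u, f) = 7/6 (O(u, f) = (⅙)*7 = 7/6)
C = 100 (C = 10² = 100)
t(r) = 2 - √(-3 + r) (t(r) = 2 - √(r - 3) = 2 - √(-3 + r))
q(Q, N) = 2 - √97 (q(Q, N) = 2 - √(-3 + 100) = 2 - √97)
q(-7, 7) + (-32 - 1*52)*O(1, -12) = (2 - √97) + (-32 - 1*52)*(7/6) = (2 - √97) + (-32 - 52)*(7/6) = (2 - √97) - 84*7/6 = (2 - √97) - 98 = -96 - √97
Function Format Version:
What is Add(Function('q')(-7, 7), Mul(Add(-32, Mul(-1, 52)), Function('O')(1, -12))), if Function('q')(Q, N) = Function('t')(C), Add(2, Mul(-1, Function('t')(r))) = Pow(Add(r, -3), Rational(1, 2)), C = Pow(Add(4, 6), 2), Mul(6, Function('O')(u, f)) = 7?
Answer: Add(-96, Mul(-1, Pow(97, Rational(1, 2)))) ≈ -105.85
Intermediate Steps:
Function('O')(u, f) = Rational(7, 6) (Function('O')(u, f) = Mul(Rational(1, 6), 7) = Rational(7, 6))
C = 100 (C = Pow(10, 2) = 100)
Function('t')(r) = Add(2, Mul(-1, Pow(Add(-3, r), Rational(1, 2)))) (Function('t')(r) = Add(2, Mul(-1, Pow(Add(r, -3), Rational(1, 2)))) = Add(2, Mul(-1, Pow(Add(-3, r), Rational(1, 2)))))
Function('q')(Q, N) = Add(2, Mul(-1, Pow(97, Rational(1, 2)))) (Function('q')(Q, N) = Add(2, Mul(-1, Pow(Add(-3, 100), Rational(1, 2)))) = Add(2, Mul(-1, Pow(97, Rational(1, 2)))))
Add(Function('q')(-7, 7), Mul(Add(-32, Mul(-1, 52)), Function('O')(1, -12))) = Add(Add(2, Mul(-1, Pow(97, Rational(1, 2)))), Mul(Add(-32, Mul(-1, 52)), Rational(7, 6))) = Add(Add(2, Mul(-1, Pow(97, Rational(1, 2)))), Mul(Add(-32, -52), Rational(7, 6))) = Add(Add(2, Mul(-1, Pow(97, Rational(1, 2)))), Mul(-84, Rational(7, 6))) = Add(Add(2, Mul(-1, Pow(97, Rational(1, 2)))), -98) = Add(-96, Mul(-1, Pow(97, Rational(1, 2))))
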